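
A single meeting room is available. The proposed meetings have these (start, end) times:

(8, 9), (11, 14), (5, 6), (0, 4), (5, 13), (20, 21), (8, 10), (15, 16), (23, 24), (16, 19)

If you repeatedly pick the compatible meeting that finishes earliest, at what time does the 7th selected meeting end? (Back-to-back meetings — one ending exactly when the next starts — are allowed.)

Sort by end time and greedily take each interval whose start is ≥ the last chosen end.
Sorted by end: (0,4)  (5,6)  (8,9)  (8,10)  (5,13)  (11,14)  (15,16)  (16,19)  (20,21)  (23,24)
take (0,4); take (5,6); take (8,9); skip (8,10); skip (5,13); take (11,14); take (15,16); take (16,19); take (20,21); take (23,24).
Selected: (0,4) (5,6) (8,9) (11,14) (15,16) (16,19) (20,21) (23,24)

21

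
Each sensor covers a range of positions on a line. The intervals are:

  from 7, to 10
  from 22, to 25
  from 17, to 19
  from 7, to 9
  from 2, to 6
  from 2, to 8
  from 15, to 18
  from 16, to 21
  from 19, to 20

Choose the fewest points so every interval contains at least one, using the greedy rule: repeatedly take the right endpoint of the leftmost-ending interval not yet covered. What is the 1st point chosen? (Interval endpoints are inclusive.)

Sort by right endpoint; whenever an interval is uncovered, place a point at its right end.
Sorted: [2,6] [2,8] [7,9] [7,10] [15,18] [17,19] [19,20] [16,21] [22,25]
{[2,6],[2,8]} hit by 6; {[7,9],[7,10]} hit by 9; {[15,18],[17,19]} hit by 18; {[19,20],[16,21]} hit by 20; {[22,25]} hit by 25.
Points: 6, 9, 18, 20, 25 (5 total).

6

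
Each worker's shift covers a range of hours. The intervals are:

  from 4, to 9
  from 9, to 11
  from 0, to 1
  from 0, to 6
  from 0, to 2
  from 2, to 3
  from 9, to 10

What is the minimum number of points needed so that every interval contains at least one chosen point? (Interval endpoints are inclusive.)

3

By right end: [0,1]  [0,2]  [2,3]  [0,6]  [4,9]  [9,10]  [9,11]
[0,1] uncovered → point at 1; [2,3] uncovered → point at 3; [4,9] uncovered → point at 9.
Points: 1, 3, 9 (3 total).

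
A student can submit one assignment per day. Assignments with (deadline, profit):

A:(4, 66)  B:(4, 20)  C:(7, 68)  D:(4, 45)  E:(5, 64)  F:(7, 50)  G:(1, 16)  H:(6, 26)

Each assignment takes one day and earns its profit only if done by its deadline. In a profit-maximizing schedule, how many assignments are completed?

7

Take jobs in profit order; each goes to the latest open slot no later than its deadline.
By profit: C(d7,68), A(d4,66), E(d5,64), F(d7,50), D(d4,45), H(d6,26), B(d4,20), G(d1,16)
C→slot 7; A→slot 4; E→slot 5; F→slot 6; D→slot 3; H→slot 2; B→slot 1; G skipped.
7 of 8 scheduled.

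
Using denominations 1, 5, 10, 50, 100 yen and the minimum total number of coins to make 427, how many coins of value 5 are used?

1

Greedy: take as many of the largest coin as possible, then repeat with the remainder.
427 = 4×100 + 2×10 + 1×5 + 2×1
Count of 5: 1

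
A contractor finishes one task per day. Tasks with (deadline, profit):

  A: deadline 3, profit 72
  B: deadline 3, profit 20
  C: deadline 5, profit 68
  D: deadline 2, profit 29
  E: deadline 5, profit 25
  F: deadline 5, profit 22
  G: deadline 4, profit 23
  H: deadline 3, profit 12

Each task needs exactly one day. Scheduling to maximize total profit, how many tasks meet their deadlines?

5

Take jobs in profit order; each goes to the latest open slot no later than its deadline.
By profit: A(d3,72), C(d5,68), D(d2,29), E(d5,25), G(d4,23), F(d5,22), B(d3,20), H(d3,12)
A→slot 3; C→slot 5; D→slot 2; E→slot 4; G→slot 1; F skipped; B skipped; H skipped.
5 of 8 scheduled.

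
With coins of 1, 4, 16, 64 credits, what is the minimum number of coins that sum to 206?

8

Greedy: take as many of the largest coin as possible, then repeat with the remainder.
206 = 3×64 + 3×4 + 2×1
Total coins = 3 + 3 + 2 = 8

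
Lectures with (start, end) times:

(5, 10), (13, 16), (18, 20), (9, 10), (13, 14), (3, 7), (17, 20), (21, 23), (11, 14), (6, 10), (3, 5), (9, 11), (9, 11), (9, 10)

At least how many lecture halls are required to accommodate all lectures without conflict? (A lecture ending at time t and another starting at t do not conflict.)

The answer is the maximum number of intervals overlapping at any instant.
starts: [3, 3, 5, 6, 9, 9, 9, 9, 11, 13, 13, 17, 18, 21]
ends:   [5, 7, 10, 10, 10, 10, 11, 11, 14, 14, 16, 20, 20, 23]
s3→1 s3→2 e5→1 s5→2 s6→3 e7→2 s9→3 s9→4 s9→5 s9→6  — peak 6.

6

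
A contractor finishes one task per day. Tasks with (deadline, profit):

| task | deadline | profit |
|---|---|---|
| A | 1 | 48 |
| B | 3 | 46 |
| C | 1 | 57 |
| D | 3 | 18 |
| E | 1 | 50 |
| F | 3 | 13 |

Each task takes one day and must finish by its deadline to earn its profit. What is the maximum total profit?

121

Profit order: C=57 E=50 A=48 B=46 D=18 F=13
Assign: C→slot 1, E skipped, A skipped, B→slot 3, D→slot 2, F skipped.
Slots: [1:C] [2:D] [3:B]
Profit = 57 + 18 + 46 = 121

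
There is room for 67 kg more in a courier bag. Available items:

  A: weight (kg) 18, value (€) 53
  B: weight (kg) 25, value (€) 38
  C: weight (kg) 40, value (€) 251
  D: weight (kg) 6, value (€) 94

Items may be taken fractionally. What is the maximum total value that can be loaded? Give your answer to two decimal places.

Ratios (sorted): D 15.67, C 6.28, A 2.94, B 1.52
take D (6 @ 94); take C (40 @ 251); take A (18 @ 53); take 3/25 of B → 4.56. Capacity used 67/67.
Total value = 402.56

402.56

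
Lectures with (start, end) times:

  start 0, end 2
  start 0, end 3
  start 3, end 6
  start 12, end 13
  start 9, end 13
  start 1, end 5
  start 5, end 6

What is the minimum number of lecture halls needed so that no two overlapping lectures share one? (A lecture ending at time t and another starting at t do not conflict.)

3

starts: [0, 0, 1, 3, 5, 9, 12]
ends:   [2, 3, 5, 6, 6, 13, 13]
s0→1 s0→2 s1→3  — peak 3.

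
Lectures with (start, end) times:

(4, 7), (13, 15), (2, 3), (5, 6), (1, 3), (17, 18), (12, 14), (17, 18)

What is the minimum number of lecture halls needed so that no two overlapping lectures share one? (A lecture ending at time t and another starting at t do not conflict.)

2

Events (time:±→running): 1:+→1 2:+→2 … peak 2.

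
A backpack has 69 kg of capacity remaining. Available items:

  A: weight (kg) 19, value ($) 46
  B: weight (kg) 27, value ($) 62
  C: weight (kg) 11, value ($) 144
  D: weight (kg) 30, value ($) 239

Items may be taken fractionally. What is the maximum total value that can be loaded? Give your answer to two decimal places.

449.67

Ratios (sorted): C 13.09, D 7.97, A 2.42, B 2.30
take C (11 @ 144); take D (30 @ 239); take A (19 @ 46); take 9/27 of B → 20.67. Capacity used 69/69.
Total value = 449.67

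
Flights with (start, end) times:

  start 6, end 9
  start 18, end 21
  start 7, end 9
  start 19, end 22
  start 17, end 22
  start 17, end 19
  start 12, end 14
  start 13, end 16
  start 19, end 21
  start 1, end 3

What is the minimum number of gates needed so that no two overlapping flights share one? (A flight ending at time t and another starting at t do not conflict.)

Count concurrent intervals with a sweep; the peak is the room count.
Events (time:±→running): 1:+→1 3:-→0 6:+→1 7:+→2 9:-→1 9:-→0 12:+→1 13:+→2 14:-→1 16:-→0 17:+→1 17:+→2 18:+→3 19:-→2 19:+→3 19:+→4 … peak 4.

4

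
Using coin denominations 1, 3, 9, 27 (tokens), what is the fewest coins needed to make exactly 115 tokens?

Greedy: take as many of the largest coin as possible, then repeat with the remainder.
115 − 4×27→7 − 2×3→1 − 1×1→0
Total coins = 4 + 2 + 1 = 7

7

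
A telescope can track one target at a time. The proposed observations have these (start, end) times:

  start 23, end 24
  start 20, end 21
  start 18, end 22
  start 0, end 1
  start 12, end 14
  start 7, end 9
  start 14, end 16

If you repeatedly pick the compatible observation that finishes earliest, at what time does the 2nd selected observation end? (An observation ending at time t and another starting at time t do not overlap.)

9

Greedy by earliest finish: after sorting by end time, pick each interval compatible with the last pick.
Sorted by end: (0,1)  (7,9)  (12,14)  (14,16)  (20,21)  (18,22)  (23,24)
take (0,1); take (7,9); take (12,14); take (14,16); take (20,21); take (23,24).
Selected: (0,1) (7,9) (12,14) (14,16) (20,21) (23,24)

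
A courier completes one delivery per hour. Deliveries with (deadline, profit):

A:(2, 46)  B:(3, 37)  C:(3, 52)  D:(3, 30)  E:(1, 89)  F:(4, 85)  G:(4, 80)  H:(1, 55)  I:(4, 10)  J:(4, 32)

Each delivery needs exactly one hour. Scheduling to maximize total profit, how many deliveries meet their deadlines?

4

Take jobs in profit order; each goes to the latest open slot no later than its deadline.
Profit order: E=89 F=85 G=80 H=55 C=52 A=46 B=37 J=32 D=30 I=10
Assign: E→slot 1, F→slot 4, G→slot 3, H skipped, C→slot 2, A skipped, B skipped, J skipped, D skipped, I skipped.
Slots: [1:E] [2:C] [3:G] [4:F]
4 of 10 scheduled.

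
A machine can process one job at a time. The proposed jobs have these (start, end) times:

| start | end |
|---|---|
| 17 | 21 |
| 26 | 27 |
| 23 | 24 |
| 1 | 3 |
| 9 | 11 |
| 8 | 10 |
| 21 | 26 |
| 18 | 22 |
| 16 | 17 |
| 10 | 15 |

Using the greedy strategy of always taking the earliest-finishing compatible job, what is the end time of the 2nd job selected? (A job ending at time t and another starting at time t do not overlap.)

Greedy by earliest finish: after sorting by end time, pick each interval compatible with the last pick.
Sorted by end: (1,3)  (8,10)  (9,11)  (10,15)  (16,17)  (17,21)  (18,22)  (23,24)  (21,26)  (26,27)
take (1,3); take (8,10); skip (9,11); take (10,15); take (16,17); take (17,21); take (23,24); take (26,27).
Selected: (1,3) (8,10) (10,15) (16,17) (17,21) (23,24) (26,27)

10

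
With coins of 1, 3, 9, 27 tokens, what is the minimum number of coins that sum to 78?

78 = 2×27 + 2×9 + 2×3
Total coins = 2 + 2 + 2 = 6

6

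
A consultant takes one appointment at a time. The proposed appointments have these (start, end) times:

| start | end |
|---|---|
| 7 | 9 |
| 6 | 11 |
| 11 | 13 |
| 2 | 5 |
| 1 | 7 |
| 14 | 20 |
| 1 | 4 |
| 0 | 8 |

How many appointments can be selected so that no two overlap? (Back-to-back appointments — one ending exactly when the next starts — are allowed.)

4

Greedy by earliest finish: after sorting by end time, pick each interval compatible with the last pick.
By end time: (1,4), (2,5), (1,7), (0,8), (7,9), (6,11), (11,13), (14,20).
Pick (1,4); next start ≥ 4 → (7,9); next start ≥ 9 → (11,13); next start ≥ 13 → (14,20).
Selected 4 appointments.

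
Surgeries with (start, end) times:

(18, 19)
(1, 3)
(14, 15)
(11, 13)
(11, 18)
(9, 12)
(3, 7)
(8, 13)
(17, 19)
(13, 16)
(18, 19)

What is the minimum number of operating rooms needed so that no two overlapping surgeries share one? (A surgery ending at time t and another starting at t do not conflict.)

Count concurrent intervals with a sweep; the peak is the room count.
starts: [1, 3, 8, 9, 11, 11, 13, 14, 17, 18, 18]
ends:   [3, 7, 12, 13, 13, 15, 16, 18, 19, 19, 19]
s1→1 e3→0 s3→1 e7→0 s8→1 s9→2 s11→3 s11→4  — peak 4.

4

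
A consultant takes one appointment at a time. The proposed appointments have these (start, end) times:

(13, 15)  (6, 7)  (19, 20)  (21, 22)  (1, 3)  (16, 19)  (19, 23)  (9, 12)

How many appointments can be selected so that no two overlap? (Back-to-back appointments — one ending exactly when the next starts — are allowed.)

By end time: (1,3), (6,7), (9,12), (13,15), (16,19), (19,20), (21,22), (19,23).
Pick (1,3); next start ≥ 3 → (6,7); next start ≥ 7 → (9,12); next start ≥ 12 → (13,15); next start ≥ 15 → (16,19); next start ≥ 19 → (19,20); next start ≥ 20 → (21,22).
Selected 7 appointments.

7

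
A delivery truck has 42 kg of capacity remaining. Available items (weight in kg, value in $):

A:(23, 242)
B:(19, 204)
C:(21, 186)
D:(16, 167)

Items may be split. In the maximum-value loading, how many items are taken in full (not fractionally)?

Greedy by value/weight ratio, highest first.
Ratios (sorted): B 10.74, A 10.52, D 10.44, C 8.86
take B (19 @ 204); take A (23 @ 242). Capacity used 42/42.
2 item(s) taken whole.

2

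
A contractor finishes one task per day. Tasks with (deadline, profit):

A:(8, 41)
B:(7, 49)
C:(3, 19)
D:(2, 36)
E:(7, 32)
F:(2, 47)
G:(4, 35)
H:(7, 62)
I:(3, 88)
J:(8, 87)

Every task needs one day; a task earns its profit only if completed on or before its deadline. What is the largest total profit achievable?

445

By profit: I(d3,88), J(d8,87), H(d7,62), B(d7,49), F(d2,47), A(d8,41), D(d2,36), G(d4,35), E(d7,32), C(d3,19)
I→slot 3; J→slot 8; H→slot 7; B→slot 6; F→slot 2; A→slot 5; D→slot 1; G→slot 4; E skipped; C skipped.
Profit = 36 + 47 + 88 + 35 + 41 + 49 + 62 + 87 = 445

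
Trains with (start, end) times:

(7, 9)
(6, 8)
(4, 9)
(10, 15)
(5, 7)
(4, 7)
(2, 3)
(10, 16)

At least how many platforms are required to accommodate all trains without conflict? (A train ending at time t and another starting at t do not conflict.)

4

starts: [2, 4, 4, 5, 6, 7, 10, 10]
ends:   [3, 7, 7, 8, 9, 9, 15, 16]
s2→1 e3→0 s4→1 s4→2 s5→3 s6→4  — peak 4.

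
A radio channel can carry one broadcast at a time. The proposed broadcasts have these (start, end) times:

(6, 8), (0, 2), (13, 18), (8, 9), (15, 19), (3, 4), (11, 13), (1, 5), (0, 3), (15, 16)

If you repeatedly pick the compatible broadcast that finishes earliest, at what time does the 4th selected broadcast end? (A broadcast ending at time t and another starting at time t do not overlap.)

By end time: (0,2), (0,3), (3,4), (1,5), (6,8), (8,9), (11,13), (15,16), (13,18), (15,19).
Pick (0,2); next start ≥ 2 → (3,4); next start ≥ 4 → (6,8); next start ≥ 8 → (8,9); next start ≥ 9 → (11,13); next start ≥ 13 → (15,16).
Selected: (0,2) (3,4) (6,8) (8,9) (11,13) (15,16)

9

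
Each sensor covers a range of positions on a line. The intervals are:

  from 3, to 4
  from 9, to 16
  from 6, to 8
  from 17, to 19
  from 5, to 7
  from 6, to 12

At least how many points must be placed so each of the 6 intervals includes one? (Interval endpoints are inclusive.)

Sorted: [3,4] [5,7] [6,8] [6,12] [9,16] [17,19]
{[3,4]} hit by 4; {[5,7],[6,8],[6,12]} hit by 7; {[9,16]} hit by 16; {[17,19]} hit by 19.
Points: 4, 7, 16, 19 (4 total).

4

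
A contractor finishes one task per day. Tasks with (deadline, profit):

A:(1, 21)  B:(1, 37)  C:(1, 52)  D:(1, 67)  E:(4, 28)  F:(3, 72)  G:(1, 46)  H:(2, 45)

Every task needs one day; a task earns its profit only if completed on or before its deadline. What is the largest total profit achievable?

212

By profit: F(d3,72), D(d1,67), C(d1,52), G(d1,46), H(d2,45), B(d1,37), E(d4,28), A(d1,21)
F→slot 3; D→slot 1; C skipped; G skipped; H→slot 2; B skipped; E→slot 4; A skipped.
Profit = 67 + 45 + 72 + 28 = 212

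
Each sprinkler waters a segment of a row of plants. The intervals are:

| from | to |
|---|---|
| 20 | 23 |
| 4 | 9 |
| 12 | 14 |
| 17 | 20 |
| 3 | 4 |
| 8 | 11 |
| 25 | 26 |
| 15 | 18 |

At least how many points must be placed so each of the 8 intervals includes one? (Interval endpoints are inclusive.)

6

Sort by right endpoint; whenever an interval is uncovered, place a point at its right end.
Sorted: [3,4] [4,9] [8,11] [12,14] [15,18] [17,20] [20,23] [25,26]
{[3,4],[4,9]} hit by 4; {[8,11]} hit by 11; {[12,14]} hit by 14; {[15,18],[17,20]} hit by 18; {[20,23]} hit by 23; {[25,26]} hit by 26.
Points: 4, 11, 14, 18, 23, 26 (6 total).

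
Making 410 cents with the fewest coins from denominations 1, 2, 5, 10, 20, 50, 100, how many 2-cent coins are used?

0

410 − 4×100→10 − 1×10→0
Count of 2: 0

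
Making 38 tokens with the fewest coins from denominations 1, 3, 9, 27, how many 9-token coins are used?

Greedy: take as many of the largest coin as possible, then repeat with the remainder.
38 = 1×27 + 1×9 + 2×1
Count of 9: 1

1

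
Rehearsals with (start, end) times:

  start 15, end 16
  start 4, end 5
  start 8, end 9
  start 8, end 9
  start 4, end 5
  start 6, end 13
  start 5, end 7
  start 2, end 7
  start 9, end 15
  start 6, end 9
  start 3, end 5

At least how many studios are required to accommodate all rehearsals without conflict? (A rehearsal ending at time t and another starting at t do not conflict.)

starts: [2, 3, 4, 4, 5, 6, 6, 8, 8, 9, 15]
ends:   [5, 5, 5, 7, 7, 9, 9, 9, 13, 15, 16]
s2→1 s3→2 s4→3 s4→4  — peak 4.

4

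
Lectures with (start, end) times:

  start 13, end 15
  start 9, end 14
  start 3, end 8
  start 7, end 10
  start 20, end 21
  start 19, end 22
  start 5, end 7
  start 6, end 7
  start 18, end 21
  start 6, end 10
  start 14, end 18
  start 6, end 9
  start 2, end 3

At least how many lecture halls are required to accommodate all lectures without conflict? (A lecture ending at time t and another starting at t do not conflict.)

The answer is the maximum number of intervals overlapping at any instant.
Events (time:±→running): 2:+→1 3:-→0 3:+→1 5:+→2 6:+→3 6:+→4 6:+→5 … peak 5.

5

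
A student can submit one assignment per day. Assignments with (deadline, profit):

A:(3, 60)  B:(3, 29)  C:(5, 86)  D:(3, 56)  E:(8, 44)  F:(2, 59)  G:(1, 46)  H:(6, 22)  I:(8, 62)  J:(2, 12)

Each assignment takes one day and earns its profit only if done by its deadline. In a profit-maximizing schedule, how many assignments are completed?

Sort by profit descending; place each in the latest free slot ≤ its deadline.
Profit order: C=86 I=62 A=60 F=59 D=56 G=46 E=44 B=29 H=22 J=12
Assign: C→slot 5, I→slot 8, A→slot 3, F→slot 2, D→slot 1, G skipped, E→slot 7, B skipped, H→slot 6, J skipped.
Slots: [1:D] [2:F] [3:A] [5:C] [6:H] [7:E] [8:I]
7 of 10 scheduled.

7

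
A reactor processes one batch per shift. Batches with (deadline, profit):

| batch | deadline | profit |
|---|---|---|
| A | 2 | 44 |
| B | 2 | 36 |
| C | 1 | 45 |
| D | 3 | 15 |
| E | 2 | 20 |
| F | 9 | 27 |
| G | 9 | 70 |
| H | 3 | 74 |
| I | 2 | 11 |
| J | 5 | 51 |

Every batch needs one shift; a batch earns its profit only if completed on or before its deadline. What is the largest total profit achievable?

311

Take jobs in profit order; each goes to the latest open slot no later than its deadline.
Profit order: H=74 G=70 J=51 C=45 A=44 B=36 F=27 E=20 D=15 I=11
Assign: H→slot 3, G→slot 9, J→slot 5, C→slot 1, A→slot 2, B skipped, F→slot 8, E skipped, D skipped, I skipped.
Slots: [1:C] [2:A] [3:H] [5:J] [8:F] [9:G]
Profit = 45 + 44 + 74 + 51 + 27 + 70 = 311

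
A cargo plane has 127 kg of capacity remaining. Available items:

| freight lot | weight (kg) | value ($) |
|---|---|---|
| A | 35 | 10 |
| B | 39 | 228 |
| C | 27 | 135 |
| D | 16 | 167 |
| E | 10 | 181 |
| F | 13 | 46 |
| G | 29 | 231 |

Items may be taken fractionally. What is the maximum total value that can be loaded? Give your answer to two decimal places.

Sort by value per unit weight and fill in that order.
Order: E (181/10=18.10) > D (167/16=10.44) > G (231/29=7.97) > B (228/39=5.85) > C (135/27=5.00) > F (46/13=3.54) > A (10/35=0.29)
Fill: take E (10 @ 181) → take D (16 @ 167) → take G (29 @ 231) → take B (39 @ 228) → take C (27 @ 135) → take 6/13 of F → 21.23; 127/127 used.
Total value = 963.23

963.23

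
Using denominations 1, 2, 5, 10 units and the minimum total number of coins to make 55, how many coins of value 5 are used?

1

55 = 5×10 + 1×5
Count of 5: 1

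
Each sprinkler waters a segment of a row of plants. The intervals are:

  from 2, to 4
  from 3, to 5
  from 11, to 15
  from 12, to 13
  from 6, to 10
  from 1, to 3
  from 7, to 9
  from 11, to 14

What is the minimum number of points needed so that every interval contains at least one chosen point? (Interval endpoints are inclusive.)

3

Sorted: [1,3] [2,4] [3,5] [7,9] [6,10] [12,13] [11,14] [11,15]
{[1,3],[2,4],[3,5]} hit by 3; {[7,9],[6,10]} hit by 9; {[12,13],[11,14],[11,15]} hit by 13.
Points: 3, 9, 13 (3 total).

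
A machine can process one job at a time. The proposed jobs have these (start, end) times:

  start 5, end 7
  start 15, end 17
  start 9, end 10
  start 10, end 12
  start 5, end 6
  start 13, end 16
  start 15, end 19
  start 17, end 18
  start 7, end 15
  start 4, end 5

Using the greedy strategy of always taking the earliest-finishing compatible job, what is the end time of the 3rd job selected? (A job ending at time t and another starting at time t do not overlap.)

10

Greedy by earliest finish: after sorting by end time, pick each interval compatible with the last pick.
Sorted by end: (4,5)  (5,6)  (5,7)  (9,10)  (10,12)  (7,15)  (13,16)  (15,17)  (17,18)  (15,19)
take (4,5); take (5,6); take (9,10); take (10,12); take (13,16); take (17,18).
Selected: (4,5) (5,6) (9,10) (10,12) (13,16) (17,18)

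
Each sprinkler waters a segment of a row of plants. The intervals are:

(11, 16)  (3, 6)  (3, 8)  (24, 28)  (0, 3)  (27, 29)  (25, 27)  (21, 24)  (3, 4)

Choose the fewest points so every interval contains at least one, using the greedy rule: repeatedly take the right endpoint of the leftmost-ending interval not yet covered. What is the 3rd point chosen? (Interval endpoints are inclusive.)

24

Sort by right endpoint; whenever an interval is uncovered, place a point at its right end.
By right end: [0,3]  [3,4]  [3,6]  [3,8]  [11,16]  [21,24]  [25,27]  [24,28]  [27,29]
[0,3] uncovered → point at 3; [11,16] uncovered → point at 16; [21,24] uncovered → point at 24; [25,27] uncovered → point at 27.
Points: 3, 16, 24, 27 (4 total).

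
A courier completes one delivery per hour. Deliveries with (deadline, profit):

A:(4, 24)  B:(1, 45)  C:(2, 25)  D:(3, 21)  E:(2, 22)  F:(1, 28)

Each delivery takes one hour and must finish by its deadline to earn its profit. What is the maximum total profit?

Profit order: B=45 F=28 C=25 A=24 E=22 D=21
Assign: B→slot 1, F skipped, C→slot 2, A→slot 4, E skipped, D→slot 3.
Slots: [1:B] [2:C] [3:D] [4:A]
Profit = 45 + 25 + 21 + 24 = 115

115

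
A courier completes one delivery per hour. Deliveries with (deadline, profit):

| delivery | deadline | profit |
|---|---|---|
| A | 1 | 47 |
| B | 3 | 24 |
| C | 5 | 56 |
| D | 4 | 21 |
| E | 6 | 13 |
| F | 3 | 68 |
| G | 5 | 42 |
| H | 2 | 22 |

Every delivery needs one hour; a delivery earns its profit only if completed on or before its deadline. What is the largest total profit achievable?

250

Take jobs in profit order; each goes to the latest open slot no later than its deadline.
Profit order: F=68 C=56 A=47 G=42 B=24 H=22 D=21 E=13
Assign: F→slot 3, C→slot 5, A→slot 1, G→slot 4, B→slot 2, H skipped, D skipped, E→slot 6.
Slots: [1:A] [2:B] [3:F] [4:G] [5:C] [6:E]
Profit = 47 + 24 + 68 + 42 + 56 + 13 = 250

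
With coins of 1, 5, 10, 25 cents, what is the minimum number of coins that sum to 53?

5

53 − 2×25→3 − 3×1→0
Total coins = 2 + 3 = 5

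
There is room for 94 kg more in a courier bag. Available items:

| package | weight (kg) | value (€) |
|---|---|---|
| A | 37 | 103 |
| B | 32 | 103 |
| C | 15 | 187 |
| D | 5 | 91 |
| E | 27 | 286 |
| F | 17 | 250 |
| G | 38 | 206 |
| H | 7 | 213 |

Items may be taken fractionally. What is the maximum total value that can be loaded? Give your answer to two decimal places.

1151.68

Greedy by value/weight ratio, highest first.
Ratios (sorted): H 30.43, D 18.20, F 14.71, C 12.47, E 10.59, G 5.42, B 3.22, A 2.78
take H (7 @ 213); take D (5 @ 91); take F (17 @ 250); take C (15 @ 187); take E (27 @ 286); take 23/38 of G → 124.68. Capacity used 94/94.
Total value = 1151.68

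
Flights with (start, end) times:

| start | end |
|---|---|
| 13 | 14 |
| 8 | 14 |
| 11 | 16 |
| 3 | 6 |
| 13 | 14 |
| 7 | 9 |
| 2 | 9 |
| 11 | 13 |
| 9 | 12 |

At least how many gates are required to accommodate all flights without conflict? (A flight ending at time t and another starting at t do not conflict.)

4

Events (time:±→running): 2:+→1 3:+→2 6:-→1 7:+→2 8:+→3 9:-→2 9:-→1 9:+→2 11:+→3 11:+→4 … peak 4.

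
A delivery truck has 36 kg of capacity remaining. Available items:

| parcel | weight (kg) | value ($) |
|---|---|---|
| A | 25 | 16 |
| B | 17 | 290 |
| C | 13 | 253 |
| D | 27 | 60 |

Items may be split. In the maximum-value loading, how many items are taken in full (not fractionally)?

Order: C (253/13=19.46) > B (290/17=17.06) > D (60/27=2.22) > A (16/25=0.64)
Fill: take C (13 @ 253) → take B (17 @ 290) → take 6/27 of D → 13.33; 36/36 used.
2 item(s) taken whole; one partial (take 6/27 of D).

2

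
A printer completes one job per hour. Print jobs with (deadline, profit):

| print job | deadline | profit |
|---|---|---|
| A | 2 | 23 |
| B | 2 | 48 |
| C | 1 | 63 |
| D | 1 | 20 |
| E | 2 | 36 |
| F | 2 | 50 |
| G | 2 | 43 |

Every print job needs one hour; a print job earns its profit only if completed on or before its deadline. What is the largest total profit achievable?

113

Profit order: C=63 F=50 B=48 G=43 E=36 A=23 D=20
Assign: C→slot 1, F→slot 2, B skipped, G skipped, E skipped, A skipped, D skipped.
Slots: [1:C] [2:F]
Profit = 63 + 50 = 113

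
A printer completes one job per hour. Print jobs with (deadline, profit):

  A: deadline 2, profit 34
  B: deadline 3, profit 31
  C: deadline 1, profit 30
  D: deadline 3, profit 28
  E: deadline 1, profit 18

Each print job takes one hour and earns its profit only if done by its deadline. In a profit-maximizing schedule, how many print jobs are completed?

3

Take jobs in profit order; each goes to the latest open slot no later than its deadline.
By profit: A(d2,34), B(d3,31), C(d1,30), D(d3,28), E(d1,18)
A→slot 2; B→slot 3; C→slot 1; D skipped; E skipped.
3 of 5 scheduled.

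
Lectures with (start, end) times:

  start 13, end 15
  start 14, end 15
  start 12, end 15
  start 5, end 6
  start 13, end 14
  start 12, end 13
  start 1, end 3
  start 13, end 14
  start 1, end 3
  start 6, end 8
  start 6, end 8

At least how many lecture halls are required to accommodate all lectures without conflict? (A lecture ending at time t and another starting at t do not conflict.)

The answer is the maximum number of intervals overlapping at any instant.
starts: [1, 1, 5, 6, 6, 12, 12, 13, 13, 13, 14]
ends:   [3, 3, 6, 8, 8, 13, 14, 14, 15, 15, 15]
s1→1 s1→2 e3→1 e3→0 s5→1 e6→0 s6→1 s6→2 e8→1 e8→0 s12→1 s12→2 e13→1 s13→2 s13→3 s13→4  — peak 4.

4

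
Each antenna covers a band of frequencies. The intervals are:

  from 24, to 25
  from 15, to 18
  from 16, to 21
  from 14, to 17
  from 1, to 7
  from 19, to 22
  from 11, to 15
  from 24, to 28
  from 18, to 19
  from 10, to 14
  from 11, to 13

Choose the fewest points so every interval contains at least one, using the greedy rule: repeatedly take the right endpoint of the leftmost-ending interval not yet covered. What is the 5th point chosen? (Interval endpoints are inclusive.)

25

Process intervals by earliest right end; each time one isn't hit yet, stab at its right endpoint.
Sorted: [1,7] [11,13] [10,14] [11,15] [14,17] [15,18] [18,19] [16,21] [19,22] [24,25] [24,28]
{[1,7]} hit by 7; {[11,13],[10,14],[11,15]} hit by 13; {[14,17],[15,18]} hit by 17; {[18,19],[16,21],[19,22]} hit by 19; {[24,25],[24,28]} hit by 25.
Points: 7, 13, 17, 19, 25 (5 total).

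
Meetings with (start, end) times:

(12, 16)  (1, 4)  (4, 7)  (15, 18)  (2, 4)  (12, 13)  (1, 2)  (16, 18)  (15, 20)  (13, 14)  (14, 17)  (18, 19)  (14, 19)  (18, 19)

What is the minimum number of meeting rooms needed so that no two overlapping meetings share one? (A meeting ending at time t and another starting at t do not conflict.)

Count concurrent intervals with a sweep; the peak is the room count.
Events (time:±→running): 1:+→1 1:+→2 2:-→1 2:+→2 4:-→1 4:-→0 4:+→1 7:-→0 12:+→1 12:+→2 13:-→1 13:+→2 14:-→1 14:+→2 14:+→3 15:+→4 15:+→5 … peak 5.

5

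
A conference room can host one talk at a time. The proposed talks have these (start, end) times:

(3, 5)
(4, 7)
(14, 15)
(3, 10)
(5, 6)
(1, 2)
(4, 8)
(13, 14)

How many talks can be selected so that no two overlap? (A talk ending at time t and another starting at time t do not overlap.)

Greedy by earliest finish: after sorting by end time, pick each interval compatible with the last pick.
By end time: (1,2), (3,5), (5,6), (4,7), (4,8), (3,10), (13,14), (14,15).
Pick (1,2); next start ≥ 2 → (3,5); next start ≥ 5 → (5,6); next start ≥ 6 → (13,14); next start ≥ 14 → (14,15).
Selected 5 talks.

5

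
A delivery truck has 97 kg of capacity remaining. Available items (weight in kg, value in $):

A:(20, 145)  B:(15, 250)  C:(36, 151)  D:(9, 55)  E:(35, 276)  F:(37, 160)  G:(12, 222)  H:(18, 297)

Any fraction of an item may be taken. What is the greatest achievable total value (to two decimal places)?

1168.25

Sort by value per unit weight and fill in that order.
Order: G (222/12=18.50) > B (250/15=16.67) > H (297/18=16.50) > E (276/35=7.89) > A (145/20=7.25) > D (55/9=6.11) > F (160/37=4.32) > C (151/36=4.19)
Fill: take G (12 @ 222) → take B (15 @ 250) → take H (18 @ 297) → take E (35 @ 276) → take 17/20 of A → 123.25; 97/97 used.
Total value = 1168.25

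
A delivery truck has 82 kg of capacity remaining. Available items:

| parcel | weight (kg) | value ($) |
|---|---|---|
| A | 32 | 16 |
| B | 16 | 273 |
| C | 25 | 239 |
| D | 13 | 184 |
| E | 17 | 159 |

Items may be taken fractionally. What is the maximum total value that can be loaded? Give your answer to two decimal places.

Order: B (273/16=17.06) > D (184/13=14.15) > C (239/25=9.56) > E (159/17=9.35) > A (16/32=0.50)
Fill: take B (16 @ 273) → take D (13 @ 184) → take C (25 @ 239) → take E (17 @ 159) → take 11/32 of A → 5.50; 82/82 used.
Total value = 860.50

860.50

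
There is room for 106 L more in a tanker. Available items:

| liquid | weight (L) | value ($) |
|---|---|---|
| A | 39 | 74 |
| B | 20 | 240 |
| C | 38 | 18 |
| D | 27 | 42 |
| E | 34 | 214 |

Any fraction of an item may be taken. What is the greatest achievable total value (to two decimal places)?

Ratios (sorted): B 12.00, E 6.29, A 1.90, D 1.56, C 0.47
take B (20 @ 240); take E (34 @ 214); take A (39 @ 74); take 13/27 of D → 20.22. Capacity used 106/106.
Total value = 548.22

548.22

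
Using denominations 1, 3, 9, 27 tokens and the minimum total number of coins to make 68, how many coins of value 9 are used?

1

68 = 2×27 + 1×9 + 1×3 + 2×1
Count of 9: 1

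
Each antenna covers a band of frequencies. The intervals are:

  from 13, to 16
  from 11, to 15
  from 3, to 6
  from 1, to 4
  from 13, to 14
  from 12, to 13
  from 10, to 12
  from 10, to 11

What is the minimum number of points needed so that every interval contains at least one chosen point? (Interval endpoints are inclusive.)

Process intervals by earliest right end; each time one isn't hit yet, stab at its right endpoint.
By right end: [1,4]  [3,6]  [10,11]  [10,12]  [12,13]  [13,14]  [11,15]  [13,16]
[1,4] uncovered → point at 4; [10,11] uncovered → point at 11; [12,13] uncovered → point at 13.
Points: 4, 11, 13 (3 total).

3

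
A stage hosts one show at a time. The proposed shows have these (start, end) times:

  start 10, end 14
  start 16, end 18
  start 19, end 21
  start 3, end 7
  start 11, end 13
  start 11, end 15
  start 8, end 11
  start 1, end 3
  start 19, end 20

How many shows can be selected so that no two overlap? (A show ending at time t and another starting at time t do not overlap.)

6

Order by finish time; keep every interval that doesn't clash with the previous kept one.
By end time: (1,3), (3,7), (8,11), (11,13), (10,14), (11,15), (16,18), (19,20), (19,21).
Pick (1,3); next start ≥ 3 → (3,7); next start ≥ 7 → (8,11); next start ≥ 11 → (11,13); next start ≥ 13 → (16,18); next start ≥ 18 → (19,20).
Selected 6 shows.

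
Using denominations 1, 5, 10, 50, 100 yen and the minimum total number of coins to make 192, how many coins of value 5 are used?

192 = 1×100 + 1×50 + 4×10 + 2×1
Count of 5: 0

0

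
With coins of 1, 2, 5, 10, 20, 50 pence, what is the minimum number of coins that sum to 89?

6

Greedy: take as many of the largest coin as possible, then repeat with the remainder.
89 − 1×50→39 − 1×20→19 − 1×10→9 − 1×5→4 − 2×2→0
Total coins = 1 + 1 + 1 + 1 + 2 = 6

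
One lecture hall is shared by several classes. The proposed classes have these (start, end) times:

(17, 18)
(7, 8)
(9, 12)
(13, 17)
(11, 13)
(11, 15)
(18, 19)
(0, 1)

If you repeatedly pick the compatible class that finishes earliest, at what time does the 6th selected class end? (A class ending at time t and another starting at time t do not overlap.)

Order by finish time; keep every interval that doesn't clash with the previous kept one.
Sorted by end: (0,1)  (7,8)  (9,12)  (11,13)  (11,15)  (13,17)  (17,18)  (18,19)
take (0,1); take (7,8); take (9,12); skip (11,15); take (13,17); take (17,18); take (18,19).
Selected: (0,1) (7,8) (9,12) (13,17) (17,18) (18,19)

19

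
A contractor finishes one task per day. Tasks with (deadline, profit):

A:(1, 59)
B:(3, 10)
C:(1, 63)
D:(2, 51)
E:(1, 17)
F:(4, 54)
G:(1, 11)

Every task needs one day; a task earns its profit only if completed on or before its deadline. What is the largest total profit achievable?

Take jobs in profit order; each goes to the latest open slot no later than its deadline.
By profit: C(d1,63), A(d1,59), F(d4,54), D(d2,51), E(d1,17), G(d1,11), B(d3,10)
C→slot 1; A skipped; F→slot 4; D→slot 2; E skipped; G skipped; B→slot 3.
Profit = 63 + 51 + 10 + 54 = 178

178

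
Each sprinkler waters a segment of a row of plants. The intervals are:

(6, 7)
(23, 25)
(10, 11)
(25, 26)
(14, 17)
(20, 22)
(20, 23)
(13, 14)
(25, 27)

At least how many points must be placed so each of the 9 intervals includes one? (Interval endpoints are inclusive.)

5

By right end: [6,7]  [10,11]  [13,14]  [14,17]  [20,22]  [20,23]  [23,25]  [25,26]  [25,27]
[6,7] uncovered → point at 7; [10,11] uncovered → point at 11; [13,14] uncovered → point at 14; [20,22] uncovered → point at 22; [23,25] uncovered → point at 25.
Points: 7, 11, 14, 22, 25 (5 total).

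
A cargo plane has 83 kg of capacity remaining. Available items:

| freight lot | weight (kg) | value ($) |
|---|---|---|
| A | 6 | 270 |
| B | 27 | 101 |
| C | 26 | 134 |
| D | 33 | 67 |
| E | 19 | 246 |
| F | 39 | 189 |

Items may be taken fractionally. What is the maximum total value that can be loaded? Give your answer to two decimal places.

805.08

Greedy by value/weight ratio, highest first.
Ratios (sorted): A 45.00, E 12.95, C 5.15, F 4.85, B 3.74, D 2.03
take A (6 @ 270); take E (19 @ 246); take C (26 @ 134); take 32/39 of F → 155.08. Capacity used 83/83.
Total value = 805.08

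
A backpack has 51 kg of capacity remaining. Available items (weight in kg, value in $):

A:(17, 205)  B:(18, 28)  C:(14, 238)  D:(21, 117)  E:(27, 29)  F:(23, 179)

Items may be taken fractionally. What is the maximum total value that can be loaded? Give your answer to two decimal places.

598.65

Greedy by value/weight ratio, highest first.
Order: C (238/14=17.00) > A (205/17=12.06) > F (179/23=7.78) > D (117/21=5.57) > B (28/18=1.56) > E (29/27=1.07)
Fill: take C (14 @ 238) → take A (17 @ 205) → take 20/23 of F → 155.65; 51/51 used.
Total value = 598.65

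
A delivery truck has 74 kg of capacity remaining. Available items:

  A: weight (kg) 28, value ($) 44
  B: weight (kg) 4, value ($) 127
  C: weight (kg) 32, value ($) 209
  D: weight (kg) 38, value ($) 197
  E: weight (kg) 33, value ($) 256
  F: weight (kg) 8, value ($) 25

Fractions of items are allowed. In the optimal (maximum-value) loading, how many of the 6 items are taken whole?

3

Order: B (127/4=31.75) > E (256/33=7.76) > C (209/32=6.53) > D (197/38=5.18) > F (25/8=3.12) > A (44/28=1.57)
Fill: take B (4 @ 127) → take E (33 @ 256) → take C (32 @ 209) → take 5/38 of D → 25.92; 74/74 used.
3 item(s) taken whole; one partial (take 5/38 of D).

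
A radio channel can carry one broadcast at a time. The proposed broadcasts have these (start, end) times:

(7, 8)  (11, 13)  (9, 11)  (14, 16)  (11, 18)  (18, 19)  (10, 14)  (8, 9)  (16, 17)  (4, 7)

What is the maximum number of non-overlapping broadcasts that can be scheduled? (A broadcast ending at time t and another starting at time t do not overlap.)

8

Sorted by end: (4,7)  (7,8)  (8,9)  (9,11)  (11,13)  (10,14)  (14,16)  (16,17)  (11,18)  (18,19)
take (4,7); take (7,8); take (8,9); take (9,11); take (11,13); take (14,16); take (16,17); take (18,19).
Selected 8 broadcasts.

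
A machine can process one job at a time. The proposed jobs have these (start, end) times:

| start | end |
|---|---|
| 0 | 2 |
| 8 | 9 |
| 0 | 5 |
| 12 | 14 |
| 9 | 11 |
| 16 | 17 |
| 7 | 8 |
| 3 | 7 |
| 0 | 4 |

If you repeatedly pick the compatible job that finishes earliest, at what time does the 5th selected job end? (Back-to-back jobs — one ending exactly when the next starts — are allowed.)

11

Sorted by end: (0,2)  (0,4)  (0,5)  (3,7)  (7,8)  (8,9)  (9,11)  (12,14)  (16,17)
take (0,2); skip (0,4); skip (0,5); take (3,7); take (7,8); take (8,9); take (9,11); take (12,14); take (16,17).
Selected: (0,2) (3,7) (7,8) (8,9) (9,11) (12,14) (16,17)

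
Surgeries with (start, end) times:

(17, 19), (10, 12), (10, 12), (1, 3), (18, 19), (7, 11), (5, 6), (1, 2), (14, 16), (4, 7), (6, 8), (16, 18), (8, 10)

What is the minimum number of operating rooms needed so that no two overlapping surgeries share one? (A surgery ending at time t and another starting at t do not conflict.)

Count concurrent intervals with a sweep; the peak is the room count.
starts: [1, 1, 4, 5, 6, 7, 8, 10, 10, 14, 16, 17, 18]
ends:   [2, 3, 6, 7, 8, 10, 11, 12, 12, 16, 18, 19, 19]
s1→1 s1→2 e2→1 e3→0 s4→1 s5→2 e6→1 s6→2 e7→1 s7→2 e8→1 s8→2 e10→1 s10→2 s10→3  — peak 3.

3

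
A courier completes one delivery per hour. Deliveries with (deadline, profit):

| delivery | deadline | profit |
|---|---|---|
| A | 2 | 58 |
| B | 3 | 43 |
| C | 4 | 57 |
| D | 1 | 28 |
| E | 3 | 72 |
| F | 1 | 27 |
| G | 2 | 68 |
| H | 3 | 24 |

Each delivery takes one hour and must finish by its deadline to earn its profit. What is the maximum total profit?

Take jobs in profit order; each goes to the latest open slot no later than its deadline.
Profit order: E=72 G=68 A=58 C=57 B=43 D=28 F=27 H=24
Assign: E→slot 3, G→slot 2, A→slot 1, C→slot 4, B skipped, D skipped, F skipped, H skipped.
Slots: [1:A] [2:G] [3:E] [4:C]
Profit = 58 + 68 + 72 + 57 = 255

255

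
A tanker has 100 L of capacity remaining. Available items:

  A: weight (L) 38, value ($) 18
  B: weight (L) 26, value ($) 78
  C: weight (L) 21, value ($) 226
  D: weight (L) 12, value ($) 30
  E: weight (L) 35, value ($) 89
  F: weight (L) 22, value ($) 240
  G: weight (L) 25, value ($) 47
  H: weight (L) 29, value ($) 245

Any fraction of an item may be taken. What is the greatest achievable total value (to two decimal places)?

794.09

Ratios (sorted): F 10.91, C 10.76, H 8.45, B 3.00, E 2.54, D 2.50, G 1.88, A 0.47
take F (22 @ 240); take C (21 @ 226); take H (29 @ 245); take B (26 @ 78); take 2/35 of E → 5.09. Capacity used 100/100.
Total value = 794.09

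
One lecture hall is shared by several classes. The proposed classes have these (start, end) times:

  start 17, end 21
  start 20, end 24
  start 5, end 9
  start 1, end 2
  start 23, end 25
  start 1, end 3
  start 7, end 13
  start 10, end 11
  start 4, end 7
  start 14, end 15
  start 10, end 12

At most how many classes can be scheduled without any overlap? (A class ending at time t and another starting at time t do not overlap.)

6

Greedy by earliest finish: after sorting by end time, pick each interval compatible with the last pick.
By end time: (1,2), (1,3), (4,7), (5,9), (10,11), (10,12), (7,13), (14,15), (17,21), (20,24), (23,25).
Pick (1,2); next start ≥ 2 → (4,7); next start ≥ 7 → (10,11); next start ≥ 11 → (14,15); next start ≥ 15 → (17,21); next start ≥ 21 → (23,25).
Selected 6 classes.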